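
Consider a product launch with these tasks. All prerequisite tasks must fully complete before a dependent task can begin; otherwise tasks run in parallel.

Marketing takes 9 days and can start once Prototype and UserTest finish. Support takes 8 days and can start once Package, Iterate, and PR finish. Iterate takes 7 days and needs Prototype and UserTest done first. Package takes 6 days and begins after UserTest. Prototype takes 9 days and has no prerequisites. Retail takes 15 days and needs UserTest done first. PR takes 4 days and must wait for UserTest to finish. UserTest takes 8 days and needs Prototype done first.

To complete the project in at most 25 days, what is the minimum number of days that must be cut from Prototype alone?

7

Current finish: 32 days; target: 25.
Prototype is on every critical path, so each day cut from Prototype cuts the finish by one (this holds down to a finish of 24).
Need 32 − 25 = 7 days off Prototype → Prototype becomes 2 days, finish becomes 25.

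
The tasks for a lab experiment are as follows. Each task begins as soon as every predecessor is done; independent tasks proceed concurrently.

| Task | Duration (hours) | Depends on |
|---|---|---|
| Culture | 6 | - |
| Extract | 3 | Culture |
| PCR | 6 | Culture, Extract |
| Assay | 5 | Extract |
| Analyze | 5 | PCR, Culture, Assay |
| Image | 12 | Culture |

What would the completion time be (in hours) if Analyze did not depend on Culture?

With the dependency in place, Culture→Extract→PCR→Analyze = 6+3+6+5 = 20 sets the finish at 20 hours.
Dropping Culture→Analyze doesn't change Analyze's earliest start (15); another predecessor still binds.
New critical path: Culture→Extract→PCR→Analyze = 6+3+6+5 = 20 ⇒ 20 hours.

20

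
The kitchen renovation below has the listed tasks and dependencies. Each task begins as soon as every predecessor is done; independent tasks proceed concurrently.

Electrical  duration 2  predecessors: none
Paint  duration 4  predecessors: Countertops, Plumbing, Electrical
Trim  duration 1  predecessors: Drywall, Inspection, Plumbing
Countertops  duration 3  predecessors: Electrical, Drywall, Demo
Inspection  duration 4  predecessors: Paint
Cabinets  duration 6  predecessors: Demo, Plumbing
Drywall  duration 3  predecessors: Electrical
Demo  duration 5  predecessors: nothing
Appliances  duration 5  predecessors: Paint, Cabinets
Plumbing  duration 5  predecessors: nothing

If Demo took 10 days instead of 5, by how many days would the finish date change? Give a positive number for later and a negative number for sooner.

As given, the longest chain is Demo→Countertops→Paint→Inspection→Trim = 5+3+4+4+1 = 17, so the finish is 17 days.
Demo is on the critical path; changing it to 10 makes that path 22 days.
That remains the longest chain; total 22 days.
Change in finish: 22 − 17 = +5 days.

5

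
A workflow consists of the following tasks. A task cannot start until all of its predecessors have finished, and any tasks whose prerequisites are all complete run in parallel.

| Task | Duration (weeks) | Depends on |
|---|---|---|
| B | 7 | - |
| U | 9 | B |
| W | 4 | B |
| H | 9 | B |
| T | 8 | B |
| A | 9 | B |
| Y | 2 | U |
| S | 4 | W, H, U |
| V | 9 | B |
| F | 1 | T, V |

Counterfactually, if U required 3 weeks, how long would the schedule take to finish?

Baseline: B→U→S = 7+9+4 = 20 → 20 weeks.
Since U is critical, the -6 change carries straight to that chain (now 14 weeks).
The binding chain switches to B→H→S = 7+9+4 = 20; finish 20 weeks.

20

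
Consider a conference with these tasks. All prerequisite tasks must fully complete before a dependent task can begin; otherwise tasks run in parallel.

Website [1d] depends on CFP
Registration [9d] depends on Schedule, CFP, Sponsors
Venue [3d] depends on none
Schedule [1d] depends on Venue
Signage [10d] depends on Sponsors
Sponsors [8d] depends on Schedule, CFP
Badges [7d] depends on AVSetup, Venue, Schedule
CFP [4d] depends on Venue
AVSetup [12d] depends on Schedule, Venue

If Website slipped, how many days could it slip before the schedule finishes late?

The longest chain is Venue→CFP→Sponsors→Signage = 3+4+8+10 = 25; overall finish 25 days.
Longest path through Website: 8 days (earliest finish 8, latest finish 25).
Float = 25 − 8 = 17.

17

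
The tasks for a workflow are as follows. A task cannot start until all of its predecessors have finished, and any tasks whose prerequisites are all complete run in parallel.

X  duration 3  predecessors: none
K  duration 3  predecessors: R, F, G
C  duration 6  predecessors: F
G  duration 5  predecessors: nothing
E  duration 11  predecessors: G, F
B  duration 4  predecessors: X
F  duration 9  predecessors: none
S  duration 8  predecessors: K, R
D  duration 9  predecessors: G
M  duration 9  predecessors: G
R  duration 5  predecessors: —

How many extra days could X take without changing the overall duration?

F→K→S = 9+3+8 = 20 sets the makespan at 20 days.
The longest chain containing X totals 7 days.
Float = 20 − 7 = 13.

13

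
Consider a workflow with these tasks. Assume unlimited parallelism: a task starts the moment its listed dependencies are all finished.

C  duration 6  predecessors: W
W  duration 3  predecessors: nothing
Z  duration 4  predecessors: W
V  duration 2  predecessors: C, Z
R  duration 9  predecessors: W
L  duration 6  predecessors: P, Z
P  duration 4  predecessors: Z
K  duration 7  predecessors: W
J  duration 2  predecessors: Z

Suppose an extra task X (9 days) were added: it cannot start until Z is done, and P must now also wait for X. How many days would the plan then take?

Originally the plan takes 17 days.
With X inserted, P now waits for max(Z, X).
New critical path: W→Z→X→P→L = 3+4+9+4+6 = 26 ⇒ 26 days.

26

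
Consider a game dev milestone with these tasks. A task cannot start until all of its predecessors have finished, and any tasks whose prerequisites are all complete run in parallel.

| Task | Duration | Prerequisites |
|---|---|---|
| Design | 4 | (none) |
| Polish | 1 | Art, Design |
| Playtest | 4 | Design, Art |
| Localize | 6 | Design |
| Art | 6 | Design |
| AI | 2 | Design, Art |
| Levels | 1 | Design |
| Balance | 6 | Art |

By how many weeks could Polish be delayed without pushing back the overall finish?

The longest chain is Design→Art→Balance = 4+6+6 = 16; overall finish 16 weeks.
The longest chain containing Polish totals 11 weeks.
Float = 16 − 11 = 5.

5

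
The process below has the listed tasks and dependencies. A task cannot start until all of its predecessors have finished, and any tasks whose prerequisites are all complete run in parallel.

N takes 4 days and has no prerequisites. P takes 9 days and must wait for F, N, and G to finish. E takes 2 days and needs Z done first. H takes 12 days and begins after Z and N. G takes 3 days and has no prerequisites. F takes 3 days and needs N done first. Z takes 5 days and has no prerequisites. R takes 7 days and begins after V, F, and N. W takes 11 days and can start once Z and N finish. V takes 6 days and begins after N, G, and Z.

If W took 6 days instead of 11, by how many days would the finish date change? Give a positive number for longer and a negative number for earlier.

As given, the longest chain is Z→V→R = 5+6+7 = 18, so the finish is 18 days.
W is off the critical path — its longest chain is 16 days, giving 2 of slack.
The critical path is still Z→V→R; finish is now 18 days.
Change in finish: 18 − 18 = +0 days.

0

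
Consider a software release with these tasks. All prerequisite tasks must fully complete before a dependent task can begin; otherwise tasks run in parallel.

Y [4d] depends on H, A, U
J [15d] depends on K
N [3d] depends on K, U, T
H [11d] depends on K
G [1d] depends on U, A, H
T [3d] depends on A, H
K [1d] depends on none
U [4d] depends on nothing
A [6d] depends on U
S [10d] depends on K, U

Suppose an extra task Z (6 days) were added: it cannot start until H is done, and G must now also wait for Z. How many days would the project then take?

Originally the project takes 18 days.
With Z inserted, G now waits for max(U, A, H, Z).
New critical path: K→H→Z→G = 1+11+6+1 = 19 ⇒ 19 days.

19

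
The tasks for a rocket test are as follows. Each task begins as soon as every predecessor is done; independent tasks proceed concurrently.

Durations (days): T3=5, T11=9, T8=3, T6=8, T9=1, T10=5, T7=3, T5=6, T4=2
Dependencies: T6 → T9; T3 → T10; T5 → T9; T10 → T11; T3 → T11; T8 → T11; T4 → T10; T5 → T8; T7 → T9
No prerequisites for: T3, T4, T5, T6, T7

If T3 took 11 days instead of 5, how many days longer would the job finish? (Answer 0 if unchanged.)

Baseline: T3→T10→T11 = 5+5+9 = 19 → 19 days.
Since T3 is critical, the +6 change carries straight to that chain (now 25 days).
No other chain overtakes it, so the finish is 25 days.
Change in finish: 25 − 19 = +6 days.

6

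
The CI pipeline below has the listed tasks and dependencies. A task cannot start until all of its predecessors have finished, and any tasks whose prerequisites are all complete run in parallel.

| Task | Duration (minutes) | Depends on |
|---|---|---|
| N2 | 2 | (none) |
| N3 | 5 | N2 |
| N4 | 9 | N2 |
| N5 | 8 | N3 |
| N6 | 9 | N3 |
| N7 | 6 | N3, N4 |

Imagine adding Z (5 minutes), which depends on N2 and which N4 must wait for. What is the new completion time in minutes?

22

Originally the plan takes 17 minutes.
With Z inserted, N4 now waits for max(N2, Z).
New critical path: N2→Z→N4→N7 = 2+5+9+6 = 22 ⇒ 22 minutes.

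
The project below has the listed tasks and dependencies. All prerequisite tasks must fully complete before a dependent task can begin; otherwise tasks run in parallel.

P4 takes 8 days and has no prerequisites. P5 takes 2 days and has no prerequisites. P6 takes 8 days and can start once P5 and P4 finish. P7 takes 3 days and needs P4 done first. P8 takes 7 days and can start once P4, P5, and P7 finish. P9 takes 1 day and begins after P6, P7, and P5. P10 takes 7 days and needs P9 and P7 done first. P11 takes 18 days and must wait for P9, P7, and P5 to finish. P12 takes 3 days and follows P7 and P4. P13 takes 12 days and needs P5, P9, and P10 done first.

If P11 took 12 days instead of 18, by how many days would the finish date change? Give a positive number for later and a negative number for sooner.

As given, the longest chain is P4→P6→P9→P10→P13 = 8+8+1+7+12 = 36, so the finish is 36 days.
The longest path through P11 is only 35 days, so P11 has float 1.
No other chain overtakes it, so the finish is 36 days.
Change in finish: 36 − 36 = +0 days.

0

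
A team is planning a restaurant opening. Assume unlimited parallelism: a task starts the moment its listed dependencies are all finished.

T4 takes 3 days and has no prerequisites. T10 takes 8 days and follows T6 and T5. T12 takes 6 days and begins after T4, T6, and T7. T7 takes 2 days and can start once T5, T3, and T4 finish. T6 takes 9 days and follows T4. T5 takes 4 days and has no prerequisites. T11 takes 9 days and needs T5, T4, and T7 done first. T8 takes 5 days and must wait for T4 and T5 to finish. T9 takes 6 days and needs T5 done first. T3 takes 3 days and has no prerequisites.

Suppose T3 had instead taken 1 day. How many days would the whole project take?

20

Actual critical path: T4→T6→T10 = 3+9+8 = 20 ⇒ 20 days.
The longest path through T3 is only 14 days, so T3 has float 6.
No other chain overtakes it, so the finish is 20 days.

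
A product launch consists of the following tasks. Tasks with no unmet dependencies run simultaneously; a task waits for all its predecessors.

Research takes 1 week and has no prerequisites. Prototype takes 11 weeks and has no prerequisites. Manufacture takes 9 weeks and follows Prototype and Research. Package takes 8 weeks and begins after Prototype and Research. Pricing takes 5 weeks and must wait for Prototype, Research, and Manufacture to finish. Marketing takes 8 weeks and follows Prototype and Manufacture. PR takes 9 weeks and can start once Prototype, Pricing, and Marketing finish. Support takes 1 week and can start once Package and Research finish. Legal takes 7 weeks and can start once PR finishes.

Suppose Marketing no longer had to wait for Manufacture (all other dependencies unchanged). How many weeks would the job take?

41

With the dependency in place, Prototype→Manufacture→Marketing→PR→Legal = 11+9+8+9+7 = 44 sets the finish at 44 weeks.
Without Manufacture→Marketing, Marketing's earliest start moves from 20 to 11.
After: Prototype→Manufacture→Pricing→PR→Legal = 11+9+5+9+7 = 41 → 41 weeks.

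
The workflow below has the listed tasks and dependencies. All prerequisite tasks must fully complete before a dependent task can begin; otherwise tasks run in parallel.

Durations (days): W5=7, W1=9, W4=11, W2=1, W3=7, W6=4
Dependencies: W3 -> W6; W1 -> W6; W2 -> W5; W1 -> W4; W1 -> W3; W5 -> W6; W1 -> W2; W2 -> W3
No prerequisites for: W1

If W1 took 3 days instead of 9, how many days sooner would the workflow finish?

Critical path before the change: W1→W2→W3→W6 = 9+1+7+4 = 21 giving 21 days.
Since W1 is critical, the -6 change carries straight to that chain (now 15 days).
The critical path is still W1→W2→W3→W6; finish is now 15 days.
Change in finish: 15 − 21 = -6 days.

6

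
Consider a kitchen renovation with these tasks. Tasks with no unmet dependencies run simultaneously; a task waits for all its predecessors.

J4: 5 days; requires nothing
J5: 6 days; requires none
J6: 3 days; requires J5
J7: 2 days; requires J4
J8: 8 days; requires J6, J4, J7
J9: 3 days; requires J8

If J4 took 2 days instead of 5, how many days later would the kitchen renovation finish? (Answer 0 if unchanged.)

0

The binding path is J5→J6→J8→J9 = 6+3+8+3 = 20; finish at 20 days.
The longest path through J4 is only 18 days, so J4 has float 2.
No other chain overtakes it, so the finish is 20 days.
Change in finish: 20 − 20 = +0 days.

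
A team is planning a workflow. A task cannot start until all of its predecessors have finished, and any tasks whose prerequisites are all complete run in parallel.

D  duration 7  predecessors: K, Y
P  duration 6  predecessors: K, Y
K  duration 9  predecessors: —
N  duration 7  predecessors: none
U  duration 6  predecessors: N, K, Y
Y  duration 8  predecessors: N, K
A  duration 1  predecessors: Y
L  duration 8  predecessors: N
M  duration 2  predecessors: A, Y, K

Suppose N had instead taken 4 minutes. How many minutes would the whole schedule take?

Baseline: K→Y→D = 9+8+7 = 24 → 24 minutes.
The longest path through N is only 22 minutes, so N has float 2.
The critical path is still K→Y→D; finish is now 24 minutes.

24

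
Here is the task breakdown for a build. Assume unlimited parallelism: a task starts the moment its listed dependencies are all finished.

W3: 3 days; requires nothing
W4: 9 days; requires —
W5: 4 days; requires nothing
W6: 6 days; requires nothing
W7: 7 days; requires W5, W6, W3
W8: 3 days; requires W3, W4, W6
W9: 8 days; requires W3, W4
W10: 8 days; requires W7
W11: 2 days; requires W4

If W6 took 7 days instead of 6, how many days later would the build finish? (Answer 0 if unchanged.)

Actual critical path: W6→W7→W10 = 6+7+8 = 21 ⇒ 21 days.
W6 is on the critical path; changing it to 7 makes that path 22 days.
No other chain overtakes it, so the finish is 22 days.
Change in finish: 22 − 21 = +1 days.

1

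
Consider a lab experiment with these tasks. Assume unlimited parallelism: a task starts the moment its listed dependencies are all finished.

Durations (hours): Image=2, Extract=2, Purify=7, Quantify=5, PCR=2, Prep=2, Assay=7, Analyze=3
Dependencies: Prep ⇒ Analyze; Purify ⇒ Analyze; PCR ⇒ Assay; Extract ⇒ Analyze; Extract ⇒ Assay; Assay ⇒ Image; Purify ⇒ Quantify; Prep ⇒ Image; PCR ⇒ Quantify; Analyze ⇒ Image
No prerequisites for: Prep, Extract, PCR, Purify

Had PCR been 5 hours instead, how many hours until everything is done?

As given, the longest chain is Purify→Analyze→Image = 7+3+2 = 12, so the finish is 12 hours.
PCR has 1 hour of float (longest path through it is 11).
New critical path: PCR→Assay→Image = 5+7+2 = 14 ⇒ 14 hours.

14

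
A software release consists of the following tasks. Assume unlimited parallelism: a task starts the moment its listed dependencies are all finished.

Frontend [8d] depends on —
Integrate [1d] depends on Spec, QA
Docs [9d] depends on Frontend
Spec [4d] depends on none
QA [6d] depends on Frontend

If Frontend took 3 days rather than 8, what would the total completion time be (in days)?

12

As given, the longest chain is Frontend→Docs = 8+9 = 17, so the finish is 17 days.
Since Frontend is critical, the -5 change carries straight to that chain (now 12 days).
That remains the longest chain; total 12 days.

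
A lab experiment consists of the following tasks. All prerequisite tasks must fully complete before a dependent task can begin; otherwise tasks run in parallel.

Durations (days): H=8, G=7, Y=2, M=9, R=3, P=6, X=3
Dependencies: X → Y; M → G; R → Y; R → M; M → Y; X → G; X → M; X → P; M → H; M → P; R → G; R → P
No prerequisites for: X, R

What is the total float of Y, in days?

6

Critical path: X→M→H = 3+9+8 = 20, so the finish is 20 days.
Longest path through Y: 14 days (earliest finish 14, latest finish 20).
Float = 20 − 14 = 6.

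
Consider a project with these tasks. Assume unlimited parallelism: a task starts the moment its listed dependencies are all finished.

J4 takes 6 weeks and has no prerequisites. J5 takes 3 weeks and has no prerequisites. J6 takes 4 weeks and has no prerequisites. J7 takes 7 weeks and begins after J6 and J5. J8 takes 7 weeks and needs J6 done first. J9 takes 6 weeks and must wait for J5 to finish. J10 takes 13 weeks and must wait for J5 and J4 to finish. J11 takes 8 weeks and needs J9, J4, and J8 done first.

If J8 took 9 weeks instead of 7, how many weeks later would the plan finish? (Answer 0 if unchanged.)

The binding path is J6→J8→J11 = 4+7+8 = 19; finish at 19 weeks.
Since J8 is critical, the +2 change carries straight to that chain (now 21 weeks).
That remains the longest chain; total 21 weeks.
Change in finish: 21 − 19 = +2 weeks.

2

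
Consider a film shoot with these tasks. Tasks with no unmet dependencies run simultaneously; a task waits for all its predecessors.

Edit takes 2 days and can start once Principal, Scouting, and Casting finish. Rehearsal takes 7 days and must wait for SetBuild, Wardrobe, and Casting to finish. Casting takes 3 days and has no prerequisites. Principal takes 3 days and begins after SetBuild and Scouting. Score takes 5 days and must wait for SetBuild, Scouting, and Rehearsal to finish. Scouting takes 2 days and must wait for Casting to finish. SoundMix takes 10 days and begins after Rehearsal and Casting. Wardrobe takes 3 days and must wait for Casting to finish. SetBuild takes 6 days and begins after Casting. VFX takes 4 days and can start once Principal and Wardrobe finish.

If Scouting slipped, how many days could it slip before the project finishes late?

Critical path: Casting→SetBuild→Rehearsal→SoundMix = 3+6+7+10 = 26, so the finish is 26 days.
The longest chain containing Scouting totals 12 days.
So Scouting can slip 19 − 5 = 14 days.

14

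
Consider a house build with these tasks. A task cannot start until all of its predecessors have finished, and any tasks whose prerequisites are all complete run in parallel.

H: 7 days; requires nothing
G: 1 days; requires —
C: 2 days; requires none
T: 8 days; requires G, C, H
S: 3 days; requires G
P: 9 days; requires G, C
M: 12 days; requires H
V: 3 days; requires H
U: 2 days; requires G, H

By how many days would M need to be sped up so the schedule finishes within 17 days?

2

Current finish: 19 days; target: 17.
M is on every critical path, so each day cut from M cuts the finish by one (this holds down to a finish of 15).
Need 19 − 17 = 2 days off M → M becomes 10 days, finish becomes 17.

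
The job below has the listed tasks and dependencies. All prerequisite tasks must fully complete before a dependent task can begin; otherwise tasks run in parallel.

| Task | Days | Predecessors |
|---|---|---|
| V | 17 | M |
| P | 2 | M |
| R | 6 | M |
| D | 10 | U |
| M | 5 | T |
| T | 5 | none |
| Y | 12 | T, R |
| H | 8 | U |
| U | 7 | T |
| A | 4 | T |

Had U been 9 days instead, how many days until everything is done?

The binding path is T→M→R→Y = 5+5+6+12 = 28; finish at 28 days.
U is off the critical path — its longest chain is 22 days, giving 6 of slack.
No other chain overtakes it, so the finish is 28 days.

28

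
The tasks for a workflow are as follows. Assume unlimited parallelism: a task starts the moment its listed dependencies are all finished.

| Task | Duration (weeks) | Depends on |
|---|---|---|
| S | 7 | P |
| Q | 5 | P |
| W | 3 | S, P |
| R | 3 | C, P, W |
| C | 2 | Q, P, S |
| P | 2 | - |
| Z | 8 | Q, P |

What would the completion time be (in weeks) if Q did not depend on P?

Before: longest chain P→S→W→R = 2+7+3+3 = 15, finish 15.
Without P→Q, Q's earliest start moves from 2 to 0.
The longest chain is now P→S→W→R = 2+7+3+3 = 15, so the job takes 15 weeks.

15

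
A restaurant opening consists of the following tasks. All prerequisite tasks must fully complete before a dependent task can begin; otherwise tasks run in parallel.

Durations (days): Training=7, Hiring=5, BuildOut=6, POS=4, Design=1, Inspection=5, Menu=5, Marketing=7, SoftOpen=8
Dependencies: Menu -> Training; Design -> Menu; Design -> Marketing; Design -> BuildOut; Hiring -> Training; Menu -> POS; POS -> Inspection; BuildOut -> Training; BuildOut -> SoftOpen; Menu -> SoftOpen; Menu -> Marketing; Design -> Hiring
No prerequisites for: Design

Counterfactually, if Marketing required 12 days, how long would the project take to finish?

Baseline: Design→BuildOut→SoftOpen = 1+6+8 = 15 → 15 days.
Marketing is off the critical path — its longest chain is 13 days, giving 2 of slack.
The binding chain switches to Design→Menu→Marketing = 1+5+12 = 18; finish 18 days.

18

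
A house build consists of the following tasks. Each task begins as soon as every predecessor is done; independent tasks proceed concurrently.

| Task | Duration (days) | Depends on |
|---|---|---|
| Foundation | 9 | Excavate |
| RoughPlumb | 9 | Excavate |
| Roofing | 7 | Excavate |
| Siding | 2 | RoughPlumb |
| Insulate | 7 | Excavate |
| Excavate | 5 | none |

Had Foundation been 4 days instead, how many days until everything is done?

16

As given, the longest chain is Excavate→RoughPlumb→Siding = 5+9+2 = 16, so the finish is 16 days.
Foundation is off the critical path — its longest chain is 14 days, giving 2 of slack.
No other chain overtakes it, so the finish is 16 days.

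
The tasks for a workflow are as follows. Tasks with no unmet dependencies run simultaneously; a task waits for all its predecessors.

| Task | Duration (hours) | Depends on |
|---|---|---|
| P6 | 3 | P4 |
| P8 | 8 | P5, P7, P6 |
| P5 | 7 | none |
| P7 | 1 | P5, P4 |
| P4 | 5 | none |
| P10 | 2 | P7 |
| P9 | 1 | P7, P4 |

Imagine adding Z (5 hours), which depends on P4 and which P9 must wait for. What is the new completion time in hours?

16

Originally the job takes 16 hours.
With Z inserted, P9 now waits for max(P7, P4, Z).
New critical path: P4→P6→P8 = 5+3+8 = 16 ⇒ 16 hours.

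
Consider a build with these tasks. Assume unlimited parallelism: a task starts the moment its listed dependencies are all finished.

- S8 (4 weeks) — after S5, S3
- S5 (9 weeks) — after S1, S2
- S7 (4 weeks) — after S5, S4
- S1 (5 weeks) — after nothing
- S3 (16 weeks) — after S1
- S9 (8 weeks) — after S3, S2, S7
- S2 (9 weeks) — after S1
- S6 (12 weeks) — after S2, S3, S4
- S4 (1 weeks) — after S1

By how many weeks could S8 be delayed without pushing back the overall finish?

8

S1→S2→S5→S7→S9 = 5+9+9+4+8 = 35 sets the makespan at 35 weeks.
Longest path through S8: 27 weeks (earliest finish 27, latest finish 35).
So S8 can slip 35 − 27 = 8 weeks.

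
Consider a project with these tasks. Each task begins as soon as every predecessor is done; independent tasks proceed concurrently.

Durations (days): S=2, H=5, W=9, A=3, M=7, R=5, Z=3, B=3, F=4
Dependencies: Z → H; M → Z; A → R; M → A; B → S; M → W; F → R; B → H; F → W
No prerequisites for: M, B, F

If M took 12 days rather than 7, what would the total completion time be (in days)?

21

Actual critical path: M→W = 7+9 = 16 ⇒ 16 days.
M is on the critical path; changing it to 12 makes that path 21 days.
No other chain overtakes it, so the finish is 21 days.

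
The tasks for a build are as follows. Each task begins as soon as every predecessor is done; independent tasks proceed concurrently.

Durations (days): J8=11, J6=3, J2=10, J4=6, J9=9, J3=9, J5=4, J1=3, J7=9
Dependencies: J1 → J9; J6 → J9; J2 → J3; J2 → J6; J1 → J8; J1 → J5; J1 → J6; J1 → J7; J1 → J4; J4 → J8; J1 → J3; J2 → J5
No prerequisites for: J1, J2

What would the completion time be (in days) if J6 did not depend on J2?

20

Original critical path: J2→J6→J9 = 10+3+9 = 22 ⇒ 22 days.
Without J2→J6, J6's earliest start moves from 10 to 3.
New critical path: J1→J4→J8 = 3+6+11 = 20 ⇒ 20 days.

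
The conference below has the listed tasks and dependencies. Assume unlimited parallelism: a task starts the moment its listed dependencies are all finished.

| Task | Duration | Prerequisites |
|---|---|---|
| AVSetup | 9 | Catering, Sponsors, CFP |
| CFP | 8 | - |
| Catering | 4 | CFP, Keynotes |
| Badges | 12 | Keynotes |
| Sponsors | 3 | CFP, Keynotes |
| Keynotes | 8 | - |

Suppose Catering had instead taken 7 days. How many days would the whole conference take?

24

The binding path is CFP→Catering→AVSetup = 8+4+9 = 21; finish at 21 days.
Catering is on the critical path; changing it to 7 makes that path 24 days.
That remains the longest chain; total 24 days.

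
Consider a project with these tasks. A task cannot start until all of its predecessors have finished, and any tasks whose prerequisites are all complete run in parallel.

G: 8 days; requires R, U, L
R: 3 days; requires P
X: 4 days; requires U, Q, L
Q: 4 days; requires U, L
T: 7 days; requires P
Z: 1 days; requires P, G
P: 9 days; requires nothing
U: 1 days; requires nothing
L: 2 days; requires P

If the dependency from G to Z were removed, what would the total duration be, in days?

20

With the dependency in place, P→R→G→Z = 9+3+8+1 = 21 sets the finish at 21 days.
Without G→Z, Z's earliest start moves from 20 to 9.
After: P→R→G = 9+3+8 = 20 → 20 days.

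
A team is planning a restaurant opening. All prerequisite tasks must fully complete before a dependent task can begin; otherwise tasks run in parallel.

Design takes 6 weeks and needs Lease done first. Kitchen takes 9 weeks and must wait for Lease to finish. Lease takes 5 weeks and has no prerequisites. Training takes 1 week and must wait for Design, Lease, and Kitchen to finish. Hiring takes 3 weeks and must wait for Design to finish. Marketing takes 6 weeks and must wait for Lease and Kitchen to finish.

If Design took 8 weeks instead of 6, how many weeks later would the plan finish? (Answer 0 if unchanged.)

0

As given, the longest chain is Lease→Kitchen→Marketing = 5+9+6 = 20, so the finish is 20 weeks.
Design has 6 weeks of float (longest path through it is 14).
The critical path is still Lease→Kitchen→Marketing; finish is now 20 weeks.
Change in finish: 20 − 20 = +0 weeks.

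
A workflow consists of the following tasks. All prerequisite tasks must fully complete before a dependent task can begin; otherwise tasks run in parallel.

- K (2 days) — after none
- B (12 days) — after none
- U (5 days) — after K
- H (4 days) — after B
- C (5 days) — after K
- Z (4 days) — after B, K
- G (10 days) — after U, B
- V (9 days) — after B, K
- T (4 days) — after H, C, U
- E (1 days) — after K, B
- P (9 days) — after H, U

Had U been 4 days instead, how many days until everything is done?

25

As given, the longest chain is B→H→P = 12+4+9 = 25, so the finish is 25 days.
U has 8 days of float (longest path through it is 17).
The critical path is still B→H→P; finish is now 25 days.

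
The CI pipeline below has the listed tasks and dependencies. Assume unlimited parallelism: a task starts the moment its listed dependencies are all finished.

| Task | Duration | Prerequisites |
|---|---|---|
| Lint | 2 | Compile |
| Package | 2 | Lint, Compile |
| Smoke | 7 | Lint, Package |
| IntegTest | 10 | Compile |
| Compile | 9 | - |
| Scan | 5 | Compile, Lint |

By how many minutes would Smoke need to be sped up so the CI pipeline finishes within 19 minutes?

1

Current finish: 20 minutes; target: 19.
Smoke is on every critical path, so each minute cut from Smoke cuts the finish by one (this holds down to a finish of 19).
Need 20 − 19 = 1 minute off Smoke → Smoke becomes 6 minutes, finish becomes 19.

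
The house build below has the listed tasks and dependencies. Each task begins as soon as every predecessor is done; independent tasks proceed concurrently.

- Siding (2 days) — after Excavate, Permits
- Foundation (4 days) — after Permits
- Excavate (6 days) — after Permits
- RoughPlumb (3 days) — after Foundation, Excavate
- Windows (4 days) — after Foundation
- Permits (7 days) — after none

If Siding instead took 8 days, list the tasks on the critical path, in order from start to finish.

As given, the longest chain is Permits→Excavate→RoughPlumb = 7+6+3 = 16, so the finish is 16 days.
Siding has 1 day of float (longest path through it is 15).
The binding chain switches to Permits→Excavate→Siding = 7+6+8 = 21; finish 21 days.

Permits, Excavate, Siding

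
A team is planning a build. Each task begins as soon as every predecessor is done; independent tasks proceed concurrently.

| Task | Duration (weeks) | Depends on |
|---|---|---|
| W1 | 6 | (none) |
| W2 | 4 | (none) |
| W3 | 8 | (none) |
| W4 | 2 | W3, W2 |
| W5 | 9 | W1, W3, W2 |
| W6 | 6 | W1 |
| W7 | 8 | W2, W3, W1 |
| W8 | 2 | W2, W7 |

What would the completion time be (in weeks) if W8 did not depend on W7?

17

Original critical path: W3→W7→W8 = 8+8+2 = 18 ⇒ 18 weeks.
Without W7→W8, W8's earliest start moves from 16 to 4.
The longest chain is now W3→W5 = 8+9 = 17, so the plan takes 17 weeks.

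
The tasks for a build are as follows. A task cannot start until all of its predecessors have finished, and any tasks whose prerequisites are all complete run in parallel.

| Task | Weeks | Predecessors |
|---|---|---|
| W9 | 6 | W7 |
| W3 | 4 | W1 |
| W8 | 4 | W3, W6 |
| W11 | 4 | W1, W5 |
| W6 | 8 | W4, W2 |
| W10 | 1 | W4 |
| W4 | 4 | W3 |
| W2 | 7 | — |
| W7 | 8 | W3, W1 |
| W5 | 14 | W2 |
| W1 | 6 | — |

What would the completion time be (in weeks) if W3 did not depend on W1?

25

Before: longest chain W1→W3→W4→W6→W8 = 6+4+4+8+4 = 26, finish 26.
Without W1→W3, W3's earliest start moves from 6 to 0.
After: W2→W5→W11 = 7+14+4 = 25 → 25 weeks.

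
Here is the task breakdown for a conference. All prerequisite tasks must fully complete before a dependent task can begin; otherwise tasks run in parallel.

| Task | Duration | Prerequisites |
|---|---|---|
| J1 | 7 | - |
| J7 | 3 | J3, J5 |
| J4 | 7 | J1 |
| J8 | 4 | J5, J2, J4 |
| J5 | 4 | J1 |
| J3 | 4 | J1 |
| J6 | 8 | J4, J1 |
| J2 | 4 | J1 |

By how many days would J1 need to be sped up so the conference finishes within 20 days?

Current finish: 22 days; target: 20.
J1 is on every critical path, so each day cut from J1 cuts the finish by one (this holds down to a finish of 16).
Need 22 − 20 = 2 days off J1 → J1 becomes 5 days, finish becomes 20.

2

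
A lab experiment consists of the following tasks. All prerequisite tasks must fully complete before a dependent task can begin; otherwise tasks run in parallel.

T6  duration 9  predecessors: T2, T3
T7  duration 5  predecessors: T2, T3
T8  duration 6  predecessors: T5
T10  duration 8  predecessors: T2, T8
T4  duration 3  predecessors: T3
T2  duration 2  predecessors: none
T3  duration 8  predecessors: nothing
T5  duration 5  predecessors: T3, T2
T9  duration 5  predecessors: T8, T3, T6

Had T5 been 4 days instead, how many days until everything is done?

Actual critical path: T3→T5→T8→T10 = 8+5+6+8 = 27 ⇒ 27 days.
Since T5 is critical, the -1 change carries straight to that chain (now 26 days).
That remains the longest chain; total 26 days.

26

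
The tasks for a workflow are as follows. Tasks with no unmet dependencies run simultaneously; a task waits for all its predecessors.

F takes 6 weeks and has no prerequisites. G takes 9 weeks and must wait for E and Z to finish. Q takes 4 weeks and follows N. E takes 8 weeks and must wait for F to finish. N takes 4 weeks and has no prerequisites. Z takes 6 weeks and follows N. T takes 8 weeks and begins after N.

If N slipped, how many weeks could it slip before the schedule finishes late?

Critical path: F→E→G = 6+8+9 = 23, so the finish is 23 weeks.
N finishes as early as 4 and must finish by 8.
So N can slip 8 − 4 = 4 weeks.

4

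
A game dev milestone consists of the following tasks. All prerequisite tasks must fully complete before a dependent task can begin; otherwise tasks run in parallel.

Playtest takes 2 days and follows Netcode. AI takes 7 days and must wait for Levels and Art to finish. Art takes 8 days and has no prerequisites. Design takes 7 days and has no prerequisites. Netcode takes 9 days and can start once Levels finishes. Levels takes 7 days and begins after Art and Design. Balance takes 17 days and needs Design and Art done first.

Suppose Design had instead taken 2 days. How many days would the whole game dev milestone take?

26

Critical path before the change: Art→Levels→Netcode→Playtest = 8+7+9+2 = 26 giving 26 days.
Design is off the critical path — its longest chain is 25 days, giving 1 of slack.
That remains the longest chain; total 26 days.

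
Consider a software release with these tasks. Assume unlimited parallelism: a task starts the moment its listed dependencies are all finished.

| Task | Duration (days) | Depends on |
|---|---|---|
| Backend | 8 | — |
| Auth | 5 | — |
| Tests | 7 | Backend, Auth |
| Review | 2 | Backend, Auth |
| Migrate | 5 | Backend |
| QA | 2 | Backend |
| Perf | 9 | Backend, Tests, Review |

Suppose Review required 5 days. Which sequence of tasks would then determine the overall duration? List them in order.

The binding path is Backend→Tests→Perf = 8+7+9 = 24; finish at 24 days.
The longest path through Review is only 19 days, so Review has float 5.
No other chain overtakes it, so the finish is 24 days.

Backend, Tests, Perf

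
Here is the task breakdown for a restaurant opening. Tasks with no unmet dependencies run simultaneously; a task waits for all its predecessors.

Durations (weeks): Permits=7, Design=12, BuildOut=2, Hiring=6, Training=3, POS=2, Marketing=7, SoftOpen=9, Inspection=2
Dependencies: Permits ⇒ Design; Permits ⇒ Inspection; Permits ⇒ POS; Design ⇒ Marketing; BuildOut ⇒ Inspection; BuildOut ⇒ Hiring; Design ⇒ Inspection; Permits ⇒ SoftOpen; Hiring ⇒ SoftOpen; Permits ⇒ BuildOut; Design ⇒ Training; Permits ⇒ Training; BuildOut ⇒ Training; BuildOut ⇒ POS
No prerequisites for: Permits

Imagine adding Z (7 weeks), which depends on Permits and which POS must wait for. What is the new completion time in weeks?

26

Originally the project takes 26 weeks.
With Z inserted, POS now waits for max(Permits, BuildOut, Z).
New critical path: Permits→Design→Marketing = 7+12+7 = 26 ⇒ 26 weeks.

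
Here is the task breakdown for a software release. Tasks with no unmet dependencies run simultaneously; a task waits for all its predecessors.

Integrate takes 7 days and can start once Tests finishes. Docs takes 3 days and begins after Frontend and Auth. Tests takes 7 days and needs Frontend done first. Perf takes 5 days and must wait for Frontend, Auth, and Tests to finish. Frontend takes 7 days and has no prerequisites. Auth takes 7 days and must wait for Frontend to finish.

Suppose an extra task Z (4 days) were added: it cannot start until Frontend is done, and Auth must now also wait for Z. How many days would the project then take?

23

Originally the project takes 21 days.
With Z inserted, Auth now waits for max(Frontend, Z).
New critical path: Frontend→Z→Auth→Perf = 7+4+7+5 = 23 ⇒ 23 days.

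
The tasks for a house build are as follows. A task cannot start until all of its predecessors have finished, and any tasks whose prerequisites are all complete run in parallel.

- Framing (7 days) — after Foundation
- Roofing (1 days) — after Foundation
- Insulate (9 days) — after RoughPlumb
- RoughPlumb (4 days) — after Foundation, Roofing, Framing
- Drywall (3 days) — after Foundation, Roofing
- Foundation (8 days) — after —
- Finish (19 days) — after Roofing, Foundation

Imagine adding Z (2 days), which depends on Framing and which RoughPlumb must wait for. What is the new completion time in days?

Originally the schedule takes 28 days.
With Z inserted, RoughPlumb now waits for max(Foundation, Roofing, Framing, Z).
New critical path: Foundation→Framing→Z→RoughPlumb→Insulate = 8+7+2+4+9 = 30 ⇒ 30 days.

30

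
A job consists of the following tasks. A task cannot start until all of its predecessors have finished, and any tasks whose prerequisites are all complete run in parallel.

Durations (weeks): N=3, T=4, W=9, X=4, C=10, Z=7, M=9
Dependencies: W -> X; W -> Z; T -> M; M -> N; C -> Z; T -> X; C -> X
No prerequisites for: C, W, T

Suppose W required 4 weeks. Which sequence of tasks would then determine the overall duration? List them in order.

C, Z

As given, the longest chain is C→Z = 10+7 = 17, so the finish is 17 weeks.
W is off the critical path — its longest chain is 16 weeks, giving 1 of slack.
The critical path is still C→Z; finish is now 17 weeks.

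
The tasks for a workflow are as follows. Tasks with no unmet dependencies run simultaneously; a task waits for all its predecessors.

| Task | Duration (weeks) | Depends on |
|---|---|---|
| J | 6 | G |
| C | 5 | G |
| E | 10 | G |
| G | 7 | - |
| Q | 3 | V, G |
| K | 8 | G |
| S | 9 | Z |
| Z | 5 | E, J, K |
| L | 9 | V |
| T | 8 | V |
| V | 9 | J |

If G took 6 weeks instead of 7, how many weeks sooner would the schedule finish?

The binding path is G→E→Z→S = 7+10+5+9 = 31; finish at 31 weeks.
Since G is critical, the -1 change carries straight to that chain (now 30 weeks).
The critical path is still G→E→Z→S; finish is now 30 weeks.
Change in finish: 30 − 31 = -1 weeks.

1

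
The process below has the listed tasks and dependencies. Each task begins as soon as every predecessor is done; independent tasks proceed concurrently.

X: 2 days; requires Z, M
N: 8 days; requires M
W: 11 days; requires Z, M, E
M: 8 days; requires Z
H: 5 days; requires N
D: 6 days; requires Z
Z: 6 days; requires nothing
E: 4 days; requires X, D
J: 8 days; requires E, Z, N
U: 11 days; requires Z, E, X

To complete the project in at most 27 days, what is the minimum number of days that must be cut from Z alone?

Current finish: 31 days; target: 27.
Z is on every critical path, so each day cut from Z cuts the finish by one (this holds down to a finish of 26).
Need 31 − 27 = 4 days off Z → Z becomes 2 days, finish becomes 27.

4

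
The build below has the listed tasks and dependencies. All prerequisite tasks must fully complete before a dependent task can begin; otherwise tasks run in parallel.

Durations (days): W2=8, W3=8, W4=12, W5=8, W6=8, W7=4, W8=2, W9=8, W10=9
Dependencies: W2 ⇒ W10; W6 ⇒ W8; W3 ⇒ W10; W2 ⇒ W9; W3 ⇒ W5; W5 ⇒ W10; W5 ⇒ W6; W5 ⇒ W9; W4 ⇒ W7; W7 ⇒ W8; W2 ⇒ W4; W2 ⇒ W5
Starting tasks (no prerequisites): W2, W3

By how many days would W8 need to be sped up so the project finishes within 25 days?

1

Current finish: 26 days; target: 25.
W8 is on every critical path, so each day cut from W8 cuts the finish by one (this holds down to a finish of 25).
Need 26 − 25 = 1 day off W8 → W8 becomes 1 day, finish becomes 25.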